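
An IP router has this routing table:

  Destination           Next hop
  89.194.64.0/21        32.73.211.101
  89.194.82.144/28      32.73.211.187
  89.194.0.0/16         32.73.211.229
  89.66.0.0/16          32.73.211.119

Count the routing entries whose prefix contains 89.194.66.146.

2

Prefixes containing 89.194.66.146:
  89.194.0.0/16 (89.194.0.0 - 89.194.255.255)
  89.194.64.0/21 (89.194.64.0 - 89.194.71.255)
Total matching entries: 2.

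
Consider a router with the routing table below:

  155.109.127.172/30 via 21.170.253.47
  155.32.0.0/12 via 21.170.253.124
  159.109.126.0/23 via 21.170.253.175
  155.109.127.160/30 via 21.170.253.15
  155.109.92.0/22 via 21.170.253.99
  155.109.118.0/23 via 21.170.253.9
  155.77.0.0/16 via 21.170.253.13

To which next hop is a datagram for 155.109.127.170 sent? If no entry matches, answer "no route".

No entry's prefix contains 155.109.127.170; there is no default route.

no route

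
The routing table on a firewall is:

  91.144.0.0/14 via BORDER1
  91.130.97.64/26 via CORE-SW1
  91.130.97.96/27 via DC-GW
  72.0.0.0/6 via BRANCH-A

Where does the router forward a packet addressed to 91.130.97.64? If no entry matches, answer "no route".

Routes whose prefix contains 91.130.97.64:
  91.130.97.64/26 (91.130.97.64 - 91.130.97.127) -> CORE-SW1
More-specific entries that do NOT match:
  91.130.97.96/27 (91.130.97.96 - 91.130.97.127) does not contain 91.130.97.64
Longest matching prefix is /26 -> next hop CORE-SW1.

CORE-SW1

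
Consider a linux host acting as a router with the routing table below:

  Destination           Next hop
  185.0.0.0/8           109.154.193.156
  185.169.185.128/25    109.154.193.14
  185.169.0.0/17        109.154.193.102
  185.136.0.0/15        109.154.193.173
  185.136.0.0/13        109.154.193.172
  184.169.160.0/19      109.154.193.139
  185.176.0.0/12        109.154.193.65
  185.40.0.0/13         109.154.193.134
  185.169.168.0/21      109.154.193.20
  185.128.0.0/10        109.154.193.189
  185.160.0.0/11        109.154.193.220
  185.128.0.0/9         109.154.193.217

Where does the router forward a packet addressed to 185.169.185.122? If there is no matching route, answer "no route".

109.154.193.220

Routes whose prefix contains 185.169.185.122:
  185.0.0.0/8 (185.0.0.0 - 185.255.255.255) -> 109.154.193.156
  185.128.0.0/9 (185.128.0.0 - 185.255.255.255) -> 109.154.193.217
  185.128.0.0/10 (185.128.0.0 - 185.191.255.255) -> 109.154.193.189
  185.160.0.0/11 (185.160.0.0 - 185.191.255.255) -> 109.154.193.220
More-specific entries that do NOT match:
  185.169.185.128/25 (185.169.185.128 - 185.169.185.255) does not contain 185.169.185.122
  185.169.168.0/21 (185.169.168.0 - 185.169.175.255) does not contain 185.169.185.122
  184.169.160.0/19 (184.169.160.0 - 184.169.191.255) does not contain 185.169.185.122
  185.169.0.0/17 (185.169.0.0 - 185.169.127.255) does not contain 185.169.185.122
  185.136.0.0/15 (185.136.0.0 - 185.137.255.255) does not contain 185.169.185.122
  185.136.0.0/13 (185.136.0.0 - 185.143.255.255) does not contain 185.169.185.122
  185.40.0.0/13 (185.40.0.0 - 185.47.255.255) does not contain 185.169.185.122
  185.176.0.0/12 (185.176.0.0 - 185.191.255.255) does not contain 185.169.185.122
Longest matching prefix is /11 -> next hop 109.154.193.220.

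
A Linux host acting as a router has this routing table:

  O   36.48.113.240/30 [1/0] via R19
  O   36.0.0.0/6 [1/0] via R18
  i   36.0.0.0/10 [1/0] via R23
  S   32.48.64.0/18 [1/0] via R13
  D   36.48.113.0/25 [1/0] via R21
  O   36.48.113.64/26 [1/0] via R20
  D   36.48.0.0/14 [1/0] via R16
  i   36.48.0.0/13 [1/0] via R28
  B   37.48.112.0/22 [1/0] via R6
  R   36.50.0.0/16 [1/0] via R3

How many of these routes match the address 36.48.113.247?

4

Prefixes containing 36.48.113.247:
  36.0.0.0/6 (36.0.0.0 - 39.255.255.255)
  36.0.0.0/10 (36.0.0.0 - 36.63.255.255)
  36.48.0.0/13 (36.48.0.0 - 36.55.255.255)
  36.48.0.0/14 (36.48.0.0 - 36.51.255.255)
Total matching entries: 4.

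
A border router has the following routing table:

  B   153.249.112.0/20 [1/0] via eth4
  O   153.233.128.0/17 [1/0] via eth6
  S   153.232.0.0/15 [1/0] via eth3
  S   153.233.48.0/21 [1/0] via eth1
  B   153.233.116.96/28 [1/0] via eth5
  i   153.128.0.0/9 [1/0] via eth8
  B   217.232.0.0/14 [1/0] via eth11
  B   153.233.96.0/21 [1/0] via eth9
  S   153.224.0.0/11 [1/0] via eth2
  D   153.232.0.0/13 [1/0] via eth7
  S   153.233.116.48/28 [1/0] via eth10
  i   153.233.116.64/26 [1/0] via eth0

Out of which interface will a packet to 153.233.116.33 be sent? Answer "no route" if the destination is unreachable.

Routes whose prefix contains 153.233.116.33:
  153.128.0.0/9 (153.128.0.0 - 153.255.255.255) -> eth8
  153.224.0.0/11 (153.224.0.0 - 153.255.255.255) -> eth2
  153.232.0.0/13 (153.232.0.0 - 153.239.255.255) -> eth7
  153.232.0.0/15 (153.232.0.0 - 153.233.255.255) -> eth3
More-specific entries that do NOT match:
  153.233.116.96/28 (153.233.116.96 - 153.233.116.111) does not contain 153.233.116.33
  153.233.116.48/28 (153.233.116.48 - 153.233.116.63) does not contain 153.233.116.33
  153.233.116.64/26 (153.233.116.64 - 153.233.116.127) does not contain 153.233.116.33
  153.233.48.0/21 (153.233.48.0 - 153.233.55.255) does not contain 153.233.116.33
  153.233.96.0/21 (153.233.96.0 - 153.233.103.255) does not contain 153.233.116.33
  153.249.112.0/20 (153.249.112.0 - 153.249.127.255) does not contain 153.233.116.33
  153.233.128.0/17 (153.233.128.0 - 153.233.255.255) does not contain 153.233.116.33
Longest matching prefix is /15 -> interface eth3.

eth3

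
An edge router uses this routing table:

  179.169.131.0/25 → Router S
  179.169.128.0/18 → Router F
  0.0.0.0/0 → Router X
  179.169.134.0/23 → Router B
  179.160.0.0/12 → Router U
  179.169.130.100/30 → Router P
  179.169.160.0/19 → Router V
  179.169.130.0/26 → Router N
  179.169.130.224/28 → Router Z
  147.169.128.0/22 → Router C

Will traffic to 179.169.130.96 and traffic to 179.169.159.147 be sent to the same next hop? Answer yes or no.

179.169.130.96: longest match 179.169.128.0/18 -> Router F
179.169.159.147: longest match 179.169.128.0/18 -> Router F

yes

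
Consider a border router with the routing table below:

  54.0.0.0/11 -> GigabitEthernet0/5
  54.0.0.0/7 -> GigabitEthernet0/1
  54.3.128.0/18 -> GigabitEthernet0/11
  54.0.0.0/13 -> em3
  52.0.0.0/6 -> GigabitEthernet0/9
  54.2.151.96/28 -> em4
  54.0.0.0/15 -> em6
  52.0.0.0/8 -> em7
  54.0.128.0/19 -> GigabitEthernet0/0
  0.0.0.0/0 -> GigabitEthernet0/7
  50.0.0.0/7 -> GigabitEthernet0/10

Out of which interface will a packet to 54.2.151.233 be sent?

Routes whose prefix contains 54.2.151.233:
  0.0.0.0/0 (default, matches everything) -> GigabitEthernet0/7
  52.0.0.0/6 (52.0.0.0 - 55.255.255.255) -> GigabitEthernet0/9
  54.0.0.0/7 (54.0.0.0 - 55.255.255.255) -> GigabitEthernet0/1
  54.0.0.0/11 (54.0.0.0 - 54.31.255.255) -> GigabitEthernet0/5
  54.0.0.0/13 (54.0.0.0 - 54.7.255.255) -> em3
More-specific entries that do NOT match:
  54.2.151.96/28 (54.2.151.96 - 54.2.151.111) does not contain 54.2.151.233
  54.0.128.0/19 (54.0.128.0 - 54.0.159.255) does not contain 54.2.151.233
  54.3.128.0/18 (54.3.128.0 - 54.3.191.255) does not contain 54.2.151.233
  54.0.0.0/15 (54.0.0.0 - 54.1.255.255) does not contain 54.2.151.233
Longest matching prefix is /13 -> interface em3.

em3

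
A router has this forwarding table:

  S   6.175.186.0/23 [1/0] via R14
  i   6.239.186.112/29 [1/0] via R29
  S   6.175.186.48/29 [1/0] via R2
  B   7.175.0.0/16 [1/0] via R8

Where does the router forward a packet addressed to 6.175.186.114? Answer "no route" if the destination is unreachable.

Routes whose prefix contains 6.175.186.114:
  6.175.186.0/23 (6.175.186.0 - 6.175.187.255) -> R14
More-specific entries that do NOT match:
  6.239.186.112/29 (6.239.186.112 - 6.239.186.119) does not contain 6.175.186.114
  6.175.186.48/29 (6.175.186.48 - 6.175.186.55) does not contain 6.175.186.114
Longest matching prefix is /23 -> next hop R14.

R14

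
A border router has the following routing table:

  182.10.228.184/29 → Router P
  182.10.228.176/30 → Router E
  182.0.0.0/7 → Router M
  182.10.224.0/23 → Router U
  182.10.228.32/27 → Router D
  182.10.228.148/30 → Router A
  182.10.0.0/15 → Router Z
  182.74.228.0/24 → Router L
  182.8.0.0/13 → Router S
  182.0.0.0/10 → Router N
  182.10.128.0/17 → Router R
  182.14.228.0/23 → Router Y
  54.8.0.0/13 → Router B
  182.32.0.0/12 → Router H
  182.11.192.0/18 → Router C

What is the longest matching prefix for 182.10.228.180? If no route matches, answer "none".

182.10.128.0/17

Entries matching 182.10.228.180:
  182.0.0.0/7 (182.0.0.0 - 183.255.255.255)
  182.0.0.0/10 (182.0.0.0 - 182.63.255.255)
  182.8.0.0/13 (182.8.0.0 - 182.15.255.255)
  182.10.0.0/15 (182.10.0.0 - 182.11.255.255)
  182.10.128.0/17 (182.10.128.0 - 182.10.255.255)
Most specific is 182.10.128.0/17.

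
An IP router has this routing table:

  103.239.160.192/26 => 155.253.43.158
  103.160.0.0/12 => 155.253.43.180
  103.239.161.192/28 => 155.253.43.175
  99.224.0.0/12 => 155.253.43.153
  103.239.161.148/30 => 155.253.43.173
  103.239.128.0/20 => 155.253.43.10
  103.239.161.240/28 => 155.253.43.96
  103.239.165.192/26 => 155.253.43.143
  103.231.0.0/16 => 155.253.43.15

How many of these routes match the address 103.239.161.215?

No listed prefix contains 103.239.161.215.
Total matching entries: 0.

0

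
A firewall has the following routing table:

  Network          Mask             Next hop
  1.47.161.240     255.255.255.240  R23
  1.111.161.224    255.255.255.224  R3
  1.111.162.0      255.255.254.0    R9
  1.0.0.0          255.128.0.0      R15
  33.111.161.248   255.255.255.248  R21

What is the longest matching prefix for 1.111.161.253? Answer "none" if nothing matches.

1.111.161.224/27

Entries matching 1.111.161.253:
  1.0.0.0/9 (1.0.0.0 - 1.127.255.255)
  1.111.161.224/27 (1.111.161.224 - 1.111.161.255)
Most specific is 1.111.161.224/27.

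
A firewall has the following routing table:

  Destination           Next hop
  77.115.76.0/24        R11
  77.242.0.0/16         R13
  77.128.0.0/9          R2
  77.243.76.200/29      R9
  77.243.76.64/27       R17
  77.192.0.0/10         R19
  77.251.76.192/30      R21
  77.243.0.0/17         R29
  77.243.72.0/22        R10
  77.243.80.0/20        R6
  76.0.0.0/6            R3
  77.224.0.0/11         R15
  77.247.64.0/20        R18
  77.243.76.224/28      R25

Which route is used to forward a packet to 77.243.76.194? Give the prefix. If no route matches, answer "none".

Entries matching 77.243.76.194:
  76.0.0.0/6 (76.0.0.0 - 79.255.255.255)
  77.128.0.0/9 (77.128.0.0 - 77.255.255.255)
  77.192.0.0/10 (77.192.0.0 - 77.255.255.255)
  77.224.0.0/11 (77.224.0.0 - 77.255.255.255)
  77.243.0.0/17 (77.243.0.0 - 77.243.127.255)
Most specific is 77.243.0.0/17.

77.243.0.0/17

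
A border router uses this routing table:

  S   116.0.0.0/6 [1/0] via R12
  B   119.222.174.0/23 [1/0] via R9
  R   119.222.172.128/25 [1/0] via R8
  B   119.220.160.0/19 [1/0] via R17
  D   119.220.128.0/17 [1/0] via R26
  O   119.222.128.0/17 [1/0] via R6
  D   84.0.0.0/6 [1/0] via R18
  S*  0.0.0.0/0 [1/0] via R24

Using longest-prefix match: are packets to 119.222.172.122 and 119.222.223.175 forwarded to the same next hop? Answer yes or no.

yes

119.222.172.122: longest match 119.222.128.0/17 -> R6
119.222.223.175: longest match 119.222.128.0/17 -> R6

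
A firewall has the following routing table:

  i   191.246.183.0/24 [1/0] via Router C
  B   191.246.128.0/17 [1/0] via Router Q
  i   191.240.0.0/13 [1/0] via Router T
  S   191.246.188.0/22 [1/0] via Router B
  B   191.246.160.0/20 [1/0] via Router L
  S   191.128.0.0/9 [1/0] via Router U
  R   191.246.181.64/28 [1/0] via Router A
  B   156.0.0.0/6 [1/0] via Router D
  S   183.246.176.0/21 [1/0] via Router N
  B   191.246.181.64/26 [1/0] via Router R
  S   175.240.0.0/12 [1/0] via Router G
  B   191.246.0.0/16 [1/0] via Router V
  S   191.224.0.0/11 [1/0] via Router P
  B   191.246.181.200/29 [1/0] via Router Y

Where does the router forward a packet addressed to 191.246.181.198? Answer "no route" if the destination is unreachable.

Router Q

Routes whose prefix contains 191.246.181.198:
  191.128.0.0/9 (191.128.0.0 - 191.255.255.255) -> Router U
  191.224.0.0/11 (191.224.0.0 - 191.255.255.255) -> Router P
  191.240.0.0/13 (191.240.0.0 - 191.247.255.255) -> Router T
  191.246.0.0/16 (191.246.0.0 - 191.246.255.255) -> Router V
  191.246.128.0/17 (191.246.128.0 - 191.246.255.255) -> Router Q
More-specific entries that do NOT match:
  191.246.181.200/29 (191.246.181.200 - 191.246.181.207) does not contain 191.246.181.198
  191.246.181.64/28 (191.246.181.64 - 191.246.181.79) does not contain 191.246.181.198
  191.246.181.64/26 (191.246.181.64 - 191.246.181.127) does not contain 191.246.181.198
  191.246.183.0/24 (191.246.183.0 - 191.246.183.255) does not contain 191.246.181.198
  191.246.188.0/22 (191.246.188.0 - 191.246.191.255) does not contain 191.246.181.198
  183.246.176.0/21 (183.246.176.0 - 183.246.183.255) does not contain 191.246.181.198
  191.246.160.0/20 (191.246.160.0 - 191.246.175.255) does not contain 191.246.181.198
Longest matching prefix is /17 -> next hop Router Q.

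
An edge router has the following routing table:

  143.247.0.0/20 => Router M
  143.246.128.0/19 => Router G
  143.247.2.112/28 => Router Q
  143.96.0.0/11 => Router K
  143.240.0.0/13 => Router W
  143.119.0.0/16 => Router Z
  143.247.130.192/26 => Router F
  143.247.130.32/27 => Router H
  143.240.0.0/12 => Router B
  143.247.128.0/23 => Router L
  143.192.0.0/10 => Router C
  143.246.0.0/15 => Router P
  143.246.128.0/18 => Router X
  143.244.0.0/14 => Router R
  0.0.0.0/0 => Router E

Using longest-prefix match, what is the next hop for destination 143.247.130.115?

Router P

Routes whose prefix contains 143.247.130.115:
  0.0.0.0/0 (default, matches everything) -> Router E
  143.192.0.0/10 (143.192.0.0 - 143.255.255.255) -> Router C
  143.240.0.0/12 (143.240.0.0 - 143.255.255.255) -> Router B
  143.240.0.0/13 (143.240.0.0 - 143.247.255.255) -> Router W
  143.244.0.0/14 (143.244.0.0 - 143.247.255.255) -> Router R
  143.246.0.0/15 (143.246.0.0 - 143.247.255.255) -> Router P
More-specific entries that do NOT match:
  143.247.2.112/28 (143.247.2.112 - 143.247.2.127) does not contain 143.247.130.115
  143.247.130.32/27 (143.247.130.32 - 143.247.130.63) does not contain 143.247.130.115
  143.247.130.192/26 (143.247.130.192 - 143.247.130.255) does not contain 143.247.130.115
  143.247.128.0/23 (143.247.128.0 - 143.247.129.255) does not contain 143.247.130.115
  143.247.0.0/20 (143.247.0.0 - 143.247.15.255) does not contain 143.247.130.115
  143.246.128.0/19 (143.246.128.0 - 143.246.159.255) does not contain 143.247.130.115
  143.246.128.0/18 (143.246.128.0 - 143.246.191.255) does not contain 143.247.130.115
  143.119.0.0/16 (143.119.0.0 - 143.119.255.255) does not contain 143.247.130.115
Longest matching prefix is /15 -> next hop Router P.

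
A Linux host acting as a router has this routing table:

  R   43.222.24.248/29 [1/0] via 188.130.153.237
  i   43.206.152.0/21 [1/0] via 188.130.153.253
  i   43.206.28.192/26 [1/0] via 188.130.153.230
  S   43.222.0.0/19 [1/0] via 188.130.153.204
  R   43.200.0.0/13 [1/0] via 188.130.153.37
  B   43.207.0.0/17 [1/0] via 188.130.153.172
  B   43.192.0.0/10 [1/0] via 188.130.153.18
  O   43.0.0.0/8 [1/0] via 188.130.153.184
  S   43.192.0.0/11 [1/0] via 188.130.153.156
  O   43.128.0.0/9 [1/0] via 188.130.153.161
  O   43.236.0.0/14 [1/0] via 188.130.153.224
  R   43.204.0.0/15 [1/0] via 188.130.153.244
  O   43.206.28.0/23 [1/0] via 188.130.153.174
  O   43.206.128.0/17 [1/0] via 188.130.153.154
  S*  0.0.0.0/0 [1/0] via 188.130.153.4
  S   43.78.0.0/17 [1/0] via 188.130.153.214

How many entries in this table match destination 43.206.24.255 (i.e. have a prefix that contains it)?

6

Prefixes containing 43.206.24.255:
  0.0.0.0/0 (default, matches everything)
  43.0.0.0/8 (43.0.0.0 - 43.255.255.255)
  43.128.0.0/9 (43.128.0.0 - 43.255.255.255)
  43.192.0.0/10 (43.192.0.0 - 43.255.255.255)
  43.192.0.0/11 (43.192.0.0 - 43.223.255.255)
  43.200.0.0/13 (43.200.0.0 - 43.207.255.255)
Total matching entries: 6.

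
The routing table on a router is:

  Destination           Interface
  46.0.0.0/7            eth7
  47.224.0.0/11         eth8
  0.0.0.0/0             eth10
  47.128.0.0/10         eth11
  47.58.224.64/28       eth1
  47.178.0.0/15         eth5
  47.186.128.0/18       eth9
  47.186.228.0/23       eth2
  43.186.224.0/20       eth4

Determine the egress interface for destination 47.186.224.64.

Routes whose prefix contains 47.186.224.64:
  0.0.0.0/0 (default, matches everything) -> eth10
  46.0.0.0/7 (46.0.0.0 - 47.255.255.255) -> eth7
  47.128.0.0/10 (47.128.0.0 - 47.191.255.255) -> eth11
More-specific entries that do NOT match:
  47.58.224.64/28 (47.58.224.64 - 47.58.224.79) does not contain 47.186.224.64
  47.186.228.0/23 (47.186.228.0 - 47.186.229.255) does not contain 47.186.224.64
  43.186.224.0/20 (43.186.224.0 - 43.186.239.255) does not contain 47.186.224.64
  47.186.128.0/18 (47.186.128.0 - 47.186.191.255) does not contain 47.186.224.64
  47.178.0.0/15 (47.178.0.0 - 47.179.255.255) does not contain 47.186.224.64
  47.224.0.0/11 (47.224.0.0 - 47.255.255.255) does not contain 47.186.224.64
Longest matching prefix is /10 -> interface eth11.

eth11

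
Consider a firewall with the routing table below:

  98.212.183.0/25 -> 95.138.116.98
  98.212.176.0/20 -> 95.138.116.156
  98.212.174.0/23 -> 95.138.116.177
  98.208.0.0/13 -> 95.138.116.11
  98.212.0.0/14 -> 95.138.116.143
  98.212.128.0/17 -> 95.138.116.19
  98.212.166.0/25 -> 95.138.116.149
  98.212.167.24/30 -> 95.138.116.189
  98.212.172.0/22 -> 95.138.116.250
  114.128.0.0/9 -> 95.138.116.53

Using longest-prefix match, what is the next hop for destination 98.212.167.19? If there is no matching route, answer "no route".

Routes whose prefix contains 98.212.167.19:
  98.208.0.0/13 (98.208.0.0 - 98.215.255.255) -> 95.138.116.11
  98.212.0.0/14 (98.212.0.0 - 98.215.255.255) -> 95.138.116.143
  98.212.128.0/17 (98.212.128.0 - 98.212.255.255) -> 95.138.116.19
More-specific entries that do NOT match:
  98.212.167.24/30 (98.212.167.24 - 98.212.167.27) does not contain 98.212.167.19
  98.212.183.0/25 (98.212.183.0 - 98.212.183.127) does not contain 98.212.167.19
  98.212.166.0/25 (98.212.166.0 - 98.212.166.127) does not contain 98.212.167.19
  98.212.174.0/23 (98.212.174.0 - 98.212.175.255) does not contain 98.212.167.19
  98.212.172.0/22 (98.212.172.0 - 98.212.175.255) does not contain 98.212.167.19
  98.212.176.0/20 (98.212.176.0 - 98.212.191.255) does not contain 98.212.167.19
Longest matching prefix is /17 -> next hop 95.138.116.19.

95.138.116.19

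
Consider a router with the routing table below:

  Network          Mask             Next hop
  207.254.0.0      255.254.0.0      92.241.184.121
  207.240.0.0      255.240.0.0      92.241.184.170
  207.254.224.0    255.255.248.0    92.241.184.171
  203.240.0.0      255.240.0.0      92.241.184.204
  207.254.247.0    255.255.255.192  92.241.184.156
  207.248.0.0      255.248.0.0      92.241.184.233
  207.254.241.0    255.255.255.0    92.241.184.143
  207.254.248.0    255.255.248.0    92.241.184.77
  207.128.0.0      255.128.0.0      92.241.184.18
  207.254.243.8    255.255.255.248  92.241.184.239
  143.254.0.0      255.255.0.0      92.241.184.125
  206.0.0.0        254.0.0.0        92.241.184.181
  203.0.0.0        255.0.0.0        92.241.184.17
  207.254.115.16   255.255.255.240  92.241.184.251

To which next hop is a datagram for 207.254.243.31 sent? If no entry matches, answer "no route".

Routes whose prefix contains 207.254.243.31:
  206.0.0.0/7 (206.0.0.0 - 207.255.255.255) -> 92.241.184.181
  207.128.0.0/9 (207.128.0.0 - 207.255.255.255) -> 92.241.184.18
  207.240.0.0/12 (207.240.0.0 - 207.255.255.255) -> 92.241.184.170
  207.248.0.0/13 (207.248.0.0 - 207.255.255.255) -> 92.241.184.233
  207.254.0.0/15 (207.254.0.0 - 207.255.255.255) -> 92.241.184.121
More-specific entries that do NOT match:
  207.254.243.8/29 (207.254.243.8 - 207.254.243.15) does not contain 207.254.243.31
  207.254.115.16/28 (207.254.115.16 - 207.254.115.31) does not contain 207.254.243.31
  207.254.247.0/26 (207.254.247.0 - 207.254.247.63) does not contain 207.254.243.31
  207.254.241.0/24 (207.254.241.0 - 207.254.241.255) does not contain 207.254.243.31
  207.254.224.0/21 (207.254.224.0 - 207.254.231.255) does not contain 207.254.243.31
  207.254.248.0/21 (207.254.248.0 - 207.254.255.255) does not contain 207.254.243.31
  143.254.0.0/16 (143.254.0.0 - 143.254.255.255) does not contain 207.254.243.31
Longest matching prefix is /15 -> next hop 92.241.184.121.

92.241.184.121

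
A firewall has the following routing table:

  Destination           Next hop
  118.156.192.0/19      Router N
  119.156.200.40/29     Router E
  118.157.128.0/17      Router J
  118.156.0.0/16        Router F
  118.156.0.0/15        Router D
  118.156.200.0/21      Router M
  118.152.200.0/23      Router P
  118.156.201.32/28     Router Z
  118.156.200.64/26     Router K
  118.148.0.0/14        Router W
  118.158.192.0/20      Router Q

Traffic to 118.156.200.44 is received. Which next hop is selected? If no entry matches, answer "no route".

Router M

Routes whose prefix contains 118.156.200.44:
  118.156.0.0/15 (118.156.0.0 - 118.157.255.255) -> Router D
  118.156.0.0/16 (118.156.0.0 - 118.156.255.255) -> Router F
  118.156.192.0/19 (118.156.192.0 - 118.156.223.255) -> Router N
  118.156.200.0/21 (118.156.200.0 - 118.156.207.255) -> Router M
More-specific entries that do NOT match:
  119.156.200.40/29 (119.156.200.40 - 119.156.200.47) does not contain 118.156.200.44
  118.156.201.32/28 (118.156.201.32 - 118.156.201.47) does not contain 118.156.200.44
  118.156.200.64/26 (118.156.200.64 - 118.156.200.127) does not contain 118.156.200.44
  118.152.200.0/23 (118.152.200.0 - 118.152.201.255) does not contain 118.156.200.44
Longest matching prefix is /21 -> next hop Router M.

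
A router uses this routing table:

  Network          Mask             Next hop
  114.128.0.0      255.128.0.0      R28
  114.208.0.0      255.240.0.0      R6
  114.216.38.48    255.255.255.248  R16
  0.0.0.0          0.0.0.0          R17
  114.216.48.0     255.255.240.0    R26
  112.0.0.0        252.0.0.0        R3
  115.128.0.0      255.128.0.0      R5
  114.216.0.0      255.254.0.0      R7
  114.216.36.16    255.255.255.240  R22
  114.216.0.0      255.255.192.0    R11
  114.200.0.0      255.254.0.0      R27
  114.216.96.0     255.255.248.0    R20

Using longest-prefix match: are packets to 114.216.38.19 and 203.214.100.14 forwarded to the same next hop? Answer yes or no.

no

114.216.38.19: longest match 114.216.0.0/18 -> R11
203.214.100.14: longest match 0.0.0.0/0 -> R17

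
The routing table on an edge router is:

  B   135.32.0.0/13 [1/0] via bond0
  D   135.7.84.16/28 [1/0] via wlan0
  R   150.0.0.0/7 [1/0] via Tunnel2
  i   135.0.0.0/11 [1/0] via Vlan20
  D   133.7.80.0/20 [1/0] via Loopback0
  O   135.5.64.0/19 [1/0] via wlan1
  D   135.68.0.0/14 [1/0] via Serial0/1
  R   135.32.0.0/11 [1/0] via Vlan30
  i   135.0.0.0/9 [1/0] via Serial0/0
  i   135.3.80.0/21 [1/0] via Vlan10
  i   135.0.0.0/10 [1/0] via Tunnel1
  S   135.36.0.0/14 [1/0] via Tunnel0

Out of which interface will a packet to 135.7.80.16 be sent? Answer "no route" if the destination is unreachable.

Vlan20

Routes whose prefix contains 135.7.80.16:
  135.0.0.0/9 (135.0.0.0 - 135.127.255.255) -> Serial0/0
  135.0.0.0/10 (135.0.0.0 - 135.63.255.255) -> Tunnel1
  135.0.0.0/11 (135.0.0.0 - 135.31.255.255) -> Vlan20
More-specific entries that do NOT match:
  135.7.84.16/28 (135.7.84.16 - 135.7.84.31) does not contain 135.7.80.16
  135.3.80.0/21 (135.3.80.0 - 135.3.87.255) does not contain 135.7.80.16
  133.7.80.0/20 (133.7.80.0 - 133.7.95.255) does not contain 135.7.80.16
  135.5.64.0/19 (135.5.64.0 - 135.5.95.255) does not contain 135.7.80.16
  135.68.0.0/14 (135.68.0.0 - 135.71.255.255) does not contain 135.7.80.16
  135.36.0.0/14 (135.36.0.0 - 135.39.255.255) does not contain 135.7.80.16
  135.32.0.0/13 (135.32.0.0 - 135.39.255.255) does not contain 135.7.80.16
Longest matching prefix is /11 -> interface Vlan20.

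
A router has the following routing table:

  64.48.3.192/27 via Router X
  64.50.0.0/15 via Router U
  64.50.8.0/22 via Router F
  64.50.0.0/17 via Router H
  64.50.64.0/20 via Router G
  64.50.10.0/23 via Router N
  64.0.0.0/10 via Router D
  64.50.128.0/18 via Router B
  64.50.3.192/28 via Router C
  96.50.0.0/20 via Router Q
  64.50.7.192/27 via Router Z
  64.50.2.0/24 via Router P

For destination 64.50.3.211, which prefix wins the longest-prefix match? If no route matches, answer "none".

64.50.0.0/17

Entries matching 64.50.3.211:
  64.0.0.0/10 (64.0.0.0 - 64.63.255.255)
  64.50.0.0/15 (64.50.0.0 - 64.51.255.255)
  64.50.0.0/17 (64.50.0.0 - 64.50.127.255)
Most specific is 64.50.0.0/17.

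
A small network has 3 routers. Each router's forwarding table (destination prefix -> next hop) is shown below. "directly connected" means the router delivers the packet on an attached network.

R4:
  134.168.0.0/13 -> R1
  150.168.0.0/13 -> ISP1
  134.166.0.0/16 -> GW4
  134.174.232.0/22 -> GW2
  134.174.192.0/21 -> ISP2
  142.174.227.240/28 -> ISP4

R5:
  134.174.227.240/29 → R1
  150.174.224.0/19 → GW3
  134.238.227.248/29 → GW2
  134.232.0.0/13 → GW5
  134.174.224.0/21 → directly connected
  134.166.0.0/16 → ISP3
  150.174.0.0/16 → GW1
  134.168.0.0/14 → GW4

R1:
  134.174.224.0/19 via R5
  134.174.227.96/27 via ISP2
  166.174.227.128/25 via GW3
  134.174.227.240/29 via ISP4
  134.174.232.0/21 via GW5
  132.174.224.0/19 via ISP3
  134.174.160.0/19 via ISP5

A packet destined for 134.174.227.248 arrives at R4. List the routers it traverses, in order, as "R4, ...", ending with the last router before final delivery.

At R4: longest match for 134.174.227.248 is 134.168.0.0/13 -> R1
At R1: longest match for 134.174.227.248 is 134.174.224.0/19 -> R5
At R5: longest match for 134.174.227.248 is 134.174.224.0/21 -> directly connected

R4, R1, R5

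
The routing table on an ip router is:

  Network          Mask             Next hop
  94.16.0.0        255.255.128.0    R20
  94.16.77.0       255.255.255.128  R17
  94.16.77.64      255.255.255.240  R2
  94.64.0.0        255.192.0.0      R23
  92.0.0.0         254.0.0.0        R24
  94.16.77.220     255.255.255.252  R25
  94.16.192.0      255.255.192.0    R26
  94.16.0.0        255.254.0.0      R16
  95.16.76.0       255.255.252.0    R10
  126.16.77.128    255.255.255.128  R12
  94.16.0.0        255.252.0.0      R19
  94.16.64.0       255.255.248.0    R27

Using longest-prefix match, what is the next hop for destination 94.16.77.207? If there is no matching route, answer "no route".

R20

Routes whose prefix contains 94.16.77.207:
  94.16.0.0/14 (94.16.0.0 - 94.19.255.255) -> R19
  94.16.0.0/15 (94.16.0.0 - 94.17.255.255) -> R16
  94.16.0.0/17 (94.16.0.0 - 94.16.127.255) -> R20
More-specific entries that do NOT match:
  94.16.77.220/30 (94.16.77.220 - 94.16.77.223) does not contain 94.16.77.207
  94.16.77.64/28 (94.16.77.64 - 94.16.77.79) does not contain 94.16.77.207
  94.16.77.0/25 (94.16.77.0 - 94.16.77.127) does not contain 94.16.77.207
  126.16.77.128/25 (126.16.77.128 - 126.16.77.255) does not contain 94.16.77.207
  95.16.76.0/22 (95.16.76.0 - 95.16.79.255) does not contain 94.16.77.207
  94.16.64.0/21 (94.16.64.0 - 94.16.71.255) does not contain 94.16.77.207
  94.16.192.0/18 (94.16.192.0 - 94.16.255.255) does not contain 94.16.77.207
Longest matching prefix is /17 -> next hop R20.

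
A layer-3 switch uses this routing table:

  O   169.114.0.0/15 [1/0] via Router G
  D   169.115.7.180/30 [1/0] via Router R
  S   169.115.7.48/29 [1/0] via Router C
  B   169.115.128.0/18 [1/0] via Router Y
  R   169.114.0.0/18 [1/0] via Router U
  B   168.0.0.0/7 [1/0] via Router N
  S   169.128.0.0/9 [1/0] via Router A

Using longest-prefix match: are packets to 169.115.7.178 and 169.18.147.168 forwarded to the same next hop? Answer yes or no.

169.115.7.178: longest match 169.114.0.0/15 -> Router G
169.18.147.168: longest match 168.0.0.0/7 -> Router N

no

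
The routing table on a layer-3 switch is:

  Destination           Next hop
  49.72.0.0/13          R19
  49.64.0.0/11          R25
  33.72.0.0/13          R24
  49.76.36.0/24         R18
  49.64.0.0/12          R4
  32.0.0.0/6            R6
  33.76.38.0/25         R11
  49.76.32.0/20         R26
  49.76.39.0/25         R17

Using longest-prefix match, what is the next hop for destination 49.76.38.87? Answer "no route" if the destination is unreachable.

R26

Routes whose prefix contains 49.76.38.87:
  49.64.0.0/11 (49.64.0.0 - 49.95.255.255) -> R25
  49.64.0.0/12 (49.64.0.0 - 49.79.255.255) -> R4
  49.72.0.0/13 (49.72.0.0 - 49.79.255.255) -> R19
  49.76.32.0/20 (49.76.32.0 - 49.76.47.255) -> R26
More-specific entries that do NOT match:
  33.76.38.0/25 (33.76.38.0 - 33.76.38.127) does not contain 49.76.38.87
  49.76.39.0/25 (49.76.39.0 - 49.76.39.127) does not contain 49.76.38.87
  49.76.36.0/24 (49.76.36.0 - 49.76.36.255) does not contain 49.76.38.87
Longest matching prefix is /20 -> next hop R26.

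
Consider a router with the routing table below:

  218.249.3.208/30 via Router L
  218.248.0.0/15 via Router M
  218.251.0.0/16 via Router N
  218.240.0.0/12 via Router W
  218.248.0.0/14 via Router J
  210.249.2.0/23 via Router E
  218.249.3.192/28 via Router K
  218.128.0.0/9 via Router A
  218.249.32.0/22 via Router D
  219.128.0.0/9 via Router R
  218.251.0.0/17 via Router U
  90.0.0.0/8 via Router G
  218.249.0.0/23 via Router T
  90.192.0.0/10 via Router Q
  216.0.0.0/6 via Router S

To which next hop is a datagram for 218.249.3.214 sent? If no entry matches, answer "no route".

Router M

Routes whose prefix contains 218.249.3.214:
  216.0.0.0/6 (216.0.0.0 - 219.255.255.255) -> Router S
  218.128.0.0/9 (218.128.0.0 - 218.255.255.255) -> Router A
  218.240.0.0/12 (218.240.0.0 - 218.255.255.255) -> Router W
  218.248.0.0/14 (218.248.0.0 - 218.251.255.255) -> Router J
  218.248.0.0/15 (218.248.0.0 - 218.249.255.255) -> Router M
More-specific entries that do NOT match:
  218.249.3.208/30 (218.249.3.208 - 218.249.3.211) does not contain 218.249.3.214
  218.249.3.192/28 (218.249.3.192 - 218.249.3.207) does not contain 218.249.3.214
  210.249.2.0/23 (210.249.2.0 - 210.249.3.255) does not contain 218.249.3.214
  218.249.0.0/23 (218.249.0.0 - 218.249.1.255) does not contain 218.249.3.214
  218.249.32.0/22 (218.249.32.0 - 218.249.35.255) does not contain 218.249.3.214
  218.251.0.0/17 (218.251.0.0 - 218.251.127.255) does not contain 218.249.3.214
  218.251.0.0/16 (218.251.0.0 - 218.251.255.255) does not contain 218.249.3.214
Longest matching prefix is /15 -> next hop Router M.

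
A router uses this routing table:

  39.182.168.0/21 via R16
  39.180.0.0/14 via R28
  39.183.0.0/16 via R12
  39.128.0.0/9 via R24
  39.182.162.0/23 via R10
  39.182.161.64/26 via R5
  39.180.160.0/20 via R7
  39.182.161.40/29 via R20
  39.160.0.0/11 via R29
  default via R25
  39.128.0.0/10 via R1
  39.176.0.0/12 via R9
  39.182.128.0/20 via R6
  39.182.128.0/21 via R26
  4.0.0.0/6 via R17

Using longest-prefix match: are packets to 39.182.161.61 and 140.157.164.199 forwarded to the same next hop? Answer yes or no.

no

39.182.161.61: longest match 39.180.0.0/14 -> R28
140.157.164.199: longest match 0.0.0.0/0 -> R25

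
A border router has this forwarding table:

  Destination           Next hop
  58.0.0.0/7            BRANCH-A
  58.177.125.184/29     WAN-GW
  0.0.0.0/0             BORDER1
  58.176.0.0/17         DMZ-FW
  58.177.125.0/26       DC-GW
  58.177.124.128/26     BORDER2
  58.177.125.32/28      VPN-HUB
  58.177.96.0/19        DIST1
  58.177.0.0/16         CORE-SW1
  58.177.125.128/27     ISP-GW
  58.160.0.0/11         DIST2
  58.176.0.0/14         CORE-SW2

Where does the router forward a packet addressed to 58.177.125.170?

DIST1

Routes whose prefix contains 58.177.125.170:
  0.0.0.0/0 (default, matches everything) -> BORDER1
  58.0.0.0/7 (58.0.0.0 - 59.255.255.255) -> BRANCH-A
  58.160.0.0/11 (58.160.0.0 - 58.191.255.255) -> DIST2
  58.176.0.0/14 (58.176.0.0 - 58.179.255.255) -> CORE-SW2
  58.177.0.0/16 (58.177.0.0 - 58.177.255.255) -> CORE-SW1
  58.177.96.0/19 (58.177.96.0 - 58.177.127.255) -> DIST1
More-specific entries that do NOT match:
  58.177.125.184/29 (58.177.125.184 - 58.177.125.191) does not contain 58.177.125.170
  58.177.125.32/28 (58.177.125.32 - 58.177.125.47) does not contain 58.177.125.170
  58.177.125.128/27 (58.177.125.128 - 58.177.125.159) does not contain 58.177.125.170
  58.177.125.0/26 (58.177.125.0 - 58.177.125.63) does not contain 58.177.125.170
  58.177.124.128/26 (58.177.124.128 - 58.177.124.191) does not contain 58.177.125.170
Longest matching prefix is /19 -> next hop DIST1.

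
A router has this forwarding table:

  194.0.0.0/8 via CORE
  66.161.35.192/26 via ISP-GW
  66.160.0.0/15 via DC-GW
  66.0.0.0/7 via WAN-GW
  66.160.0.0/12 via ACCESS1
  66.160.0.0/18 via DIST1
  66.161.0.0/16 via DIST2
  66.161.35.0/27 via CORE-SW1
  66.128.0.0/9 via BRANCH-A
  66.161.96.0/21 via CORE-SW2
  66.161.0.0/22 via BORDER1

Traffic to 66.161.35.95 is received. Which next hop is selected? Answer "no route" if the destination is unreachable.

Routes whose prefix contains 66.161.35.95:
  66.0.0.0/7 (66.0.0.0 - 67.255.255.255) -> WAN-GW
  66.128.0.0/9 (66.128.0.0 - 66.255.255.255) -> BRANCH-A
  66.160.0.0/12 (66.160.0.0 - 66.175.255.255) -> ACCESS1
  66.160.0.0/15 (66.160.0.0 - 66.161.255.255) -> DC-GW
  66.161.0.0/16 (66.161.0.0 - 66.161.255.255) -> DIST2
More-specific entries that do NOT match:
  66.161.35.0/27 (66.161.35.0 - 66.161.35.31) does not contain 66.161.35.95
  66.161.35.192/26 (66.161.35.192 - 66.161.35.255) does not contain 66.161.35.95
  66.161.0.0/22 (66.161.0.0 - 66.161.3.255) does not contain 66.161.35.95
  66.161.96.0/21 (66.161.96.0 - 66.161.103.255) does not contain 66.161.35.95
  66.160.0.0/18 (66.160.0.0 - 66.160.63.255) does not contain 66.161.35.95
Longest matching prefix is /16 -> next hop DIST2.

DIST2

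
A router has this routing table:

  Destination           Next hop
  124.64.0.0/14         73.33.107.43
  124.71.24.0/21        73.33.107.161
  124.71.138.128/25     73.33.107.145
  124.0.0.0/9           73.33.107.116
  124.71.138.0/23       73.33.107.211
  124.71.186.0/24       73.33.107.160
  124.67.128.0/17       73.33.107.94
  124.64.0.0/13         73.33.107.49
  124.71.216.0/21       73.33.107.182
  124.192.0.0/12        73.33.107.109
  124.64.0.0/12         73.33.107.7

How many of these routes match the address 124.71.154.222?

3

Prefixes containing 124.71.154.222:
  124.0.0.0/9 (124.0.0.0 - 124.127.255.255)
  124.64.0.0/12 (124.64.0.0 - 124.79.255.255)
  124.64.0.0/13 (124.64.0.0 - 124.71.255.255)
Total matching entries: 3.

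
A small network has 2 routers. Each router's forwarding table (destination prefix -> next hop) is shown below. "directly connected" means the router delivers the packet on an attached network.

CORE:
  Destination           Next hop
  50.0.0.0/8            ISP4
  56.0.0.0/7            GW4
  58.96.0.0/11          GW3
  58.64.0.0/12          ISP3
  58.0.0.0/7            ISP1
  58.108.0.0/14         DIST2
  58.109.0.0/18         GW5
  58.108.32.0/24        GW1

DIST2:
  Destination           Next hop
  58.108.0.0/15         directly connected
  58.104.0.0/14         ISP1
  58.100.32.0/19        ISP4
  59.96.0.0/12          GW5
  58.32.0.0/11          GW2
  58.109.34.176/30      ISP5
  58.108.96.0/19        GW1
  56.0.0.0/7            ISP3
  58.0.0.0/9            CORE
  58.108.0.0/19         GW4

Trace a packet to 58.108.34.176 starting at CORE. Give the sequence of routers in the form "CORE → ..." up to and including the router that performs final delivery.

At CORE: longest match for 58.108.34.176 is 58.108.0.0/14 -> DIST2
At DIST2: longest match for 58.108.34.176 is 58.108.0.0/15 -> directly connected

CORE → DIST2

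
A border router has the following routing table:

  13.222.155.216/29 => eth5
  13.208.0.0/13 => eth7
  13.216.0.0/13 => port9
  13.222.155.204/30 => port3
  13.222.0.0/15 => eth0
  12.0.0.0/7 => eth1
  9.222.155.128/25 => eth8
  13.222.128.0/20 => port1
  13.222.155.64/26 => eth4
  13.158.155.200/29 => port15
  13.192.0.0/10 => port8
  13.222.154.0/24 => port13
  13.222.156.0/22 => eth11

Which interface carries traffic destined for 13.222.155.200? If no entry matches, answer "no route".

eth0

Routes whose prefix contains 13.222.155.200:
  12.0.0.0/7 (12.0.0.0 - 13.255.255.255) -> eth1
  13.192.0.0/10 (13.192.0.0 - 13.255.255.255) -> port8
  13.216.0.0/13 (13.216.0.0 - 13.223.255.255) -> port9
  13.222.0.0/15 (13.222.0.0 - 13.223.255.255) -> eth0
More-specific entries that do NOT match:
  13.222.155.204/30 (13.222.155.204 - 13.222.155.207) does not contain 13.222.155.200
  13.222.155.216/29 (13.222.155.216 - 13.222.155.223) does not contain 13.222.155.200
  13.158.155.200/29 (13.158.155.200 - 13.158.155.207) does not contain 13.222.155.200
  13.222.155.64/26 (13.222.155.64 - 13.222.155.127) does not contain 13.222.155.200
  9.222.155.128/25 (9.222.155.128 - 9.222.155.255) does not contain 13.222.155.200
  13.222.154.0/24 (13.222.154.0 - 13.222.154.255) does not contain 13.222.155.200
  13.222.156.0/22 (13.222.156.0 - 13.222.159.255) does not contain 13.222.155.200
  13.222.128.0/20 (13.222.128.0 - 13.222.143.255) does not contain 13.222.155.200
Longest matching prefix is /15 -> interface eth0.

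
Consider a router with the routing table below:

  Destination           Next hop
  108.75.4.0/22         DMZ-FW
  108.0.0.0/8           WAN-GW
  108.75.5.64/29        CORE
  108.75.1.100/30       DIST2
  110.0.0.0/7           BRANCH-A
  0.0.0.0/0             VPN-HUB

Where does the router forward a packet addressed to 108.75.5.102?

Routes whose prefix contains 108.75.5.102:
  0.0.0.0/0 (default, matches everything) -> VPN-HUB
  108.0.0.0/8 (108.0.0.0 - 108.255.255.255) -> WAN-GW
  108.75.4.0/22 (108.75.4.0 - 108.75.7.255) -> DMZ-FW
More-specific entries that do NOT match:
  108.75.1.100/30 (108.75.1.100 - 108.75.1.103) does not contain 108.75.5.102
  108.75.5.64/29 (108.75.5.64 - 108.75.5.71) does not contain 108.75.5.102
Longest matching prefix is /22 -> next hop DMZ-FW.

DMZ-FW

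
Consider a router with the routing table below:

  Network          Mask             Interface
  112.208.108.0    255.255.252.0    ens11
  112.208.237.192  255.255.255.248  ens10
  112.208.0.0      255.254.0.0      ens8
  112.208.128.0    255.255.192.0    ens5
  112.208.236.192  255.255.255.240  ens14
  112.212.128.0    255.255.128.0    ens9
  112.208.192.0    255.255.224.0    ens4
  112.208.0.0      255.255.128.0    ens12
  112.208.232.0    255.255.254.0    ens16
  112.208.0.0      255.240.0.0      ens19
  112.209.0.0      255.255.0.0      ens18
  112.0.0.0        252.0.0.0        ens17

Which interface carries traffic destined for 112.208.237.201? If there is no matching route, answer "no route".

ens8

Routes whose prefix contains 112.208.237.201:
  112.0.0.0/6 (112.0.0.0 - 115.255.255.255) -> ens17
  112.208.0.0/12 (112.208.0.0 - 112.223.255.255) -> ens19
  112.208.0.0/15 (112.208.0.0 - 112.209.255.255) -> ens8
More-specific entries that do NOT match:
  112.208.237.192/29 (112.208.237.192 - 112.208.237.199) does not contain 112.208.237.201
  112.208.236.192/28 (112.208.236.192 - 112.208.236.207) does not contain 112.208.237.201
  112.208.232.0/23 (112.208.232.0 - 112.208.233.255) does not contain 112.208.237.201
  112.208.108.0/22 (112.208.108.0 - 112.208.111.255) does not contain 112.208.237.201
  112.208.192.0/19 (112.208.192.0 - 112.208.223.255) does not contain 112.208.237.201
  112.208.128.0/18 (112.208.128.0 - 112.208.191.255) does not contain 112.208.237.201
  112.212.128.0/17 (112.212.128.0 - 112.212.255.255) does not contain 112.208.237.201
  112.208.0.0/17 (112.208.0.0 - 112.208.127.255) does not contain 112.208.237.201
  112.209.0.0/16 (112.209.0.0 - 112.209.255.255) does not contain 112.208.237.201
Longest matching prefix is /15 -> interface ens8.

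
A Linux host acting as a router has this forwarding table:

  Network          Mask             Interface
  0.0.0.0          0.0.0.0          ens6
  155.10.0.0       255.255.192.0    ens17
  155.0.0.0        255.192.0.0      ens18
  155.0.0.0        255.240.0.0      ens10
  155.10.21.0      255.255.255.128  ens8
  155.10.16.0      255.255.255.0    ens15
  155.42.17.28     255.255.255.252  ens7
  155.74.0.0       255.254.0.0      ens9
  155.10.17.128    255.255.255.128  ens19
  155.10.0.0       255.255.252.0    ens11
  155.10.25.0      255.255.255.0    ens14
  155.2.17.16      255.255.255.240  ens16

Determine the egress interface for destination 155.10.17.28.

ens17

Routes whose prefix contains 155.10.17.28:
  0.0.0.0/0 (default, matches everything) -> ens6
  155.0.0.0/10 (155.0.0.0 - 155.63.255.255) -> ens18
  155.0.0.0/12 (155.0.0.0 - 155.15.255.255) -> ens10
  155.10.0.0/18 (155.10.0.0 - 155.10.63.255) -> ens17
More-specific entries that do NOT match:
  155.42.17.28/30 (155.42.17.28 - 155.42.17.31) does not contain 155.10.17.28
  155.2.17.16/28 (155.2.17.16 - 155.2.17.31) does not contain 155.10.17.28
  155.10.21.0/25 (155.10.21.0 - 155.10.21.127) does not contain 155.10.17.28
  155.10.17.128/25 (155.10.17.128 - 155.10.17.255) does not contain 155.10.17.28
  155.10.16.0/24 (155.10.16.0 - 155.10.16.255) does not contain 155.10.17.28
  155.10.25.0/24 (155.10.25.0 - 155.10.25.255) does not contain 155.10.17.28
  155.10.0.0/22 (155.10.0.0 - 155.10.3.255) does not contain 155.10.17.28
Longest matching prefix is /18 -> interface ens17.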